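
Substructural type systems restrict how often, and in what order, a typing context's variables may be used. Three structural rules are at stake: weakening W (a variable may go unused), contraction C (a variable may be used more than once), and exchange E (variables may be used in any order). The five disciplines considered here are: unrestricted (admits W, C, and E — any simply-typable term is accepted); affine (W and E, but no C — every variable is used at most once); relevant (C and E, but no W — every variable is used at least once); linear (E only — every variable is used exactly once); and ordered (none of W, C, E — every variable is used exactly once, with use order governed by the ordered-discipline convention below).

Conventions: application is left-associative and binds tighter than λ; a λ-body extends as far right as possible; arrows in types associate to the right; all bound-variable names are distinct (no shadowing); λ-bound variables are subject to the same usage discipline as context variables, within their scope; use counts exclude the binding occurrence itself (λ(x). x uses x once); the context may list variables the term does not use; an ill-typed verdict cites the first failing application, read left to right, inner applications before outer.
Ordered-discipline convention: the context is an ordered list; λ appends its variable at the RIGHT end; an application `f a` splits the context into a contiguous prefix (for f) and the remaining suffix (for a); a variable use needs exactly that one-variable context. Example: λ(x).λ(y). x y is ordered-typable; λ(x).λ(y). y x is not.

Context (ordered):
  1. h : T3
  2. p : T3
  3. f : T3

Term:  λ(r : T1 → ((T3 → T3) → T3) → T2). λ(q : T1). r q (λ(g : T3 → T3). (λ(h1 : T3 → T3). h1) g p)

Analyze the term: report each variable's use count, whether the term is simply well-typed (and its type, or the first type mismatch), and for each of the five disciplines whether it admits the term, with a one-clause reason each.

usage: h ×0, p ×1, f ×0, r (bound) ×1, q (bound) ×1, g (bound) ×1, h1 (bound) ×1
left-to-right use order: r, q, h1, g, p
typing: the term checks, with type (T1 → ((T3 → T3) → T3) → T2) → T1 → T2
ordered: ✗, unused: h, f — weakening required
linear: ✗, unused: h, f — weakening required
affine: ✓, at most one use each (h, p, f, r, q, g, h1)
relevant: ✗, unused: h, f — weakening required
unrestricted: ✓, type-checks ((T1 → ((T3 → T3) → T3) → T2) → T1 → T2) and nothing is barred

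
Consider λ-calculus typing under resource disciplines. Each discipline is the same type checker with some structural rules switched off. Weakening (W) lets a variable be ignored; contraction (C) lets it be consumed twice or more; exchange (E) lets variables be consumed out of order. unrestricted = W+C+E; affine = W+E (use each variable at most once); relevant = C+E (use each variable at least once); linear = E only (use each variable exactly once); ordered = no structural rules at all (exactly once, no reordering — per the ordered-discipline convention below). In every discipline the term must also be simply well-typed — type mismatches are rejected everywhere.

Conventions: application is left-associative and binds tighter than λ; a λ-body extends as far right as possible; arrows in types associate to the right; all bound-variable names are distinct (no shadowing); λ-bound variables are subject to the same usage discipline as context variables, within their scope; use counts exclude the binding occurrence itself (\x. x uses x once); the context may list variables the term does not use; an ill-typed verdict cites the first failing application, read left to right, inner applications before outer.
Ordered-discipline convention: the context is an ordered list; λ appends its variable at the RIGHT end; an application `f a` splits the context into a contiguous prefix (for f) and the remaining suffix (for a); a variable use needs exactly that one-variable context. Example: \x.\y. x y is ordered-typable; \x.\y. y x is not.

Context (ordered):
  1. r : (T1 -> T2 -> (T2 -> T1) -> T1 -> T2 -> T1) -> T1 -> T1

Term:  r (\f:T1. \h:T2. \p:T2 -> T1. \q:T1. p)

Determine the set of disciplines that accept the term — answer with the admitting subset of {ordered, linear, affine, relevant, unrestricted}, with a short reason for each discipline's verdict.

admitted by: affine, unrestricted
variable uses: r=1, f (bound)=0, h (bound)=0, p (bound)=1, q (bound)=0
uses in reading order: r, p
typing: ✓ — T1 -> T1
ordered: ✗, needs weakening: f, h, q unused
linear: ✗, needs weakening: f, h, q unused
affine: ✓, no duplicate uses among r, f, h, p, q
relevant: ✗, needs weakening: f, h, q unused
unrestricted: ✓, typability at T1 -> T1 is all that's needed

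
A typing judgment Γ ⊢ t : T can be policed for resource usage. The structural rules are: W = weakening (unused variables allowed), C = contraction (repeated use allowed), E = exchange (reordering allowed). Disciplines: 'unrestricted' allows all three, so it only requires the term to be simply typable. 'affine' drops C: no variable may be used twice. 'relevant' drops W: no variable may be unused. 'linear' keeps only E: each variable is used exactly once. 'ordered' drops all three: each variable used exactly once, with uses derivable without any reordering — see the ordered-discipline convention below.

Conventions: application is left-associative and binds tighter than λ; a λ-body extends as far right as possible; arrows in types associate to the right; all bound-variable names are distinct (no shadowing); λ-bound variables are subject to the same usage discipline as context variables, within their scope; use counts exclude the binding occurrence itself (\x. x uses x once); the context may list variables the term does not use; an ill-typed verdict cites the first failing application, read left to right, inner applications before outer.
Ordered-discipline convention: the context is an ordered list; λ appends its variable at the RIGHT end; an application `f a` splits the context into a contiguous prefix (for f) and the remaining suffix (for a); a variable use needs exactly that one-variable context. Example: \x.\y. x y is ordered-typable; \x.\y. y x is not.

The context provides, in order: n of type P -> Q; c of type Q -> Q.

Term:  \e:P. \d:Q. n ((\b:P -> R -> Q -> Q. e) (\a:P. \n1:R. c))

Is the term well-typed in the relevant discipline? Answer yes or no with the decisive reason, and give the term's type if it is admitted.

no — needs weakening: d, b, a, n1 unused
use counts: n ×1, c ×1, e (bound) ×1, d (bound) ×0, b (bound) ×0, a (bound) ×0, n1 (bound) ×0
use order (left to right): n, e, c
typing: ✓ — P -> Q -> Q
across the five disciplines: ordered ✗; linear ✗; affine ✓; relevant ✗; unrestricted ✓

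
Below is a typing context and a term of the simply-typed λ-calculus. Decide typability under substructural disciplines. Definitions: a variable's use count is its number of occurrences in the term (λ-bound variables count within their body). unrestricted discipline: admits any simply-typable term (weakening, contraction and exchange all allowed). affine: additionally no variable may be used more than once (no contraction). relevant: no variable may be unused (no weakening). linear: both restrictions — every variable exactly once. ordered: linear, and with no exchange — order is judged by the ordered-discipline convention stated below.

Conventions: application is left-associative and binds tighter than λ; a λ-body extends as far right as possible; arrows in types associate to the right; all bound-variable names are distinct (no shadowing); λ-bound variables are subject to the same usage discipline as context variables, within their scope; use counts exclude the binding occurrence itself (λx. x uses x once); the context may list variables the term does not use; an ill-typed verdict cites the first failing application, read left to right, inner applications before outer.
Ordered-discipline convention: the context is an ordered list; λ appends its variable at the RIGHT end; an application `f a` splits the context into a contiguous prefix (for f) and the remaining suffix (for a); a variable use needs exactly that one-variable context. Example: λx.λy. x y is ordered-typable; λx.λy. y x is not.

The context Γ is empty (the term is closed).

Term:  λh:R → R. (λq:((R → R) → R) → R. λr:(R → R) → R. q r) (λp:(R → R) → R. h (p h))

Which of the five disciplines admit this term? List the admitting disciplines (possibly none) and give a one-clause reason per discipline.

accepted by: relevant, unrestricted
usage: h (bound): 2×, q (bound): 1×, r (bound): 1×, p (bound): 1×
uses in reading order: q, r, h, p, h
typing: ✓ — (R → R) → ((R → R) → R) → R
ordered: ✗ — repeated use of h ×2
linear: ✗ — repeated use of h ×2
affine: ✗ — repeated use of h ×2
relevant: ✓ — h, q, r, p: all used, weakening unneeded
unrestricted: ✓ — well-typed at (R → R) → ((R → R) → R) → R; no restrictions here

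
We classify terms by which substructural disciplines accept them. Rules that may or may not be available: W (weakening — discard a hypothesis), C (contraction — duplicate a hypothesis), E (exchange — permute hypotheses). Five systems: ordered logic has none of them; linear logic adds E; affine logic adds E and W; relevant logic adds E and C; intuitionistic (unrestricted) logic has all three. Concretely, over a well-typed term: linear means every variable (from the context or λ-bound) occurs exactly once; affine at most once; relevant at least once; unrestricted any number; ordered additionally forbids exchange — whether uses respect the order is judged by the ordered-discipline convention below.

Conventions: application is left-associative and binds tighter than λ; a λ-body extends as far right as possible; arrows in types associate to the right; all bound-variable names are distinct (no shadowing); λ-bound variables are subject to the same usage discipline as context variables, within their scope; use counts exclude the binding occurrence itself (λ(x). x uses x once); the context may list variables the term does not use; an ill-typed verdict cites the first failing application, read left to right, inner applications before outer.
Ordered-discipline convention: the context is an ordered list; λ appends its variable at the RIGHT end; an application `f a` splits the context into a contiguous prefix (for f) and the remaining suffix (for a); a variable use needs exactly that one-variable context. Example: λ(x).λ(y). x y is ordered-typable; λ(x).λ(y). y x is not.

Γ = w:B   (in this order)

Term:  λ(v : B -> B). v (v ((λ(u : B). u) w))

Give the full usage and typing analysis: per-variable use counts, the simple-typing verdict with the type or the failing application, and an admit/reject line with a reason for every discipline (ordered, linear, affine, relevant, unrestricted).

variable uses: w=1, v (bound)=2, u (bound)=1
uses in reading order: v, v, u, w
typing: well-typed at (B -> B) -> B
ordered: ✗, repeated use of v ×2
linear: ✗, repeated use of v ×2
affine: ✗, repeated use of v ×2
relevant: ✓, w, v, u: all used, weakening unneeded
unrestricted: ✓, simply typable at (B -> B) -> B; W, C, E all held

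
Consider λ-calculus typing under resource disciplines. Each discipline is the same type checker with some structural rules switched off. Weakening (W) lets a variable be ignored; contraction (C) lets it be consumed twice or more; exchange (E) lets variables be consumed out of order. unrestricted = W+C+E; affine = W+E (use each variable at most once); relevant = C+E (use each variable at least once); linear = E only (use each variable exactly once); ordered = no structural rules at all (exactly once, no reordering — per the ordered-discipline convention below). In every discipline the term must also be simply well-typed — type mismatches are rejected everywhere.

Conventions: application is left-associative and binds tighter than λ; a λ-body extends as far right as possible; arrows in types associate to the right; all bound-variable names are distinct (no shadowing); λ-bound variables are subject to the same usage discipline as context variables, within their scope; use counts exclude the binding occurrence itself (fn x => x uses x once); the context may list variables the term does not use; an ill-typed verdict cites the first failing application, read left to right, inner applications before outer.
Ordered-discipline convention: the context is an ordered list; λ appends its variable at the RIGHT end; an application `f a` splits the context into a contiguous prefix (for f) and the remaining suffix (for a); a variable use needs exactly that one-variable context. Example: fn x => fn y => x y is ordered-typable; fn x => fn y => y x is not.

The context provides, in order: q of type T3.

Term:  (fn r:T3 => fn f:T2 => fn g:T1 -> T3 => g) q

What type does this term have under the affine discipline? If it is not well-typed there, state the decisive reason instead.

term : T2 -> (T1 -> T3) -> T1 -> T3
use counts: q: 1×; r (bound): 0×; f (bound): 0×; g (bound): 1×
use order (left to right): g, q
typing: the term checks, with type T2 -> (T1 -> T3) -> T1 -> T3
summary: ordered ✗, linear ✗, affine ✓, relevant ✗, unrestricted ✓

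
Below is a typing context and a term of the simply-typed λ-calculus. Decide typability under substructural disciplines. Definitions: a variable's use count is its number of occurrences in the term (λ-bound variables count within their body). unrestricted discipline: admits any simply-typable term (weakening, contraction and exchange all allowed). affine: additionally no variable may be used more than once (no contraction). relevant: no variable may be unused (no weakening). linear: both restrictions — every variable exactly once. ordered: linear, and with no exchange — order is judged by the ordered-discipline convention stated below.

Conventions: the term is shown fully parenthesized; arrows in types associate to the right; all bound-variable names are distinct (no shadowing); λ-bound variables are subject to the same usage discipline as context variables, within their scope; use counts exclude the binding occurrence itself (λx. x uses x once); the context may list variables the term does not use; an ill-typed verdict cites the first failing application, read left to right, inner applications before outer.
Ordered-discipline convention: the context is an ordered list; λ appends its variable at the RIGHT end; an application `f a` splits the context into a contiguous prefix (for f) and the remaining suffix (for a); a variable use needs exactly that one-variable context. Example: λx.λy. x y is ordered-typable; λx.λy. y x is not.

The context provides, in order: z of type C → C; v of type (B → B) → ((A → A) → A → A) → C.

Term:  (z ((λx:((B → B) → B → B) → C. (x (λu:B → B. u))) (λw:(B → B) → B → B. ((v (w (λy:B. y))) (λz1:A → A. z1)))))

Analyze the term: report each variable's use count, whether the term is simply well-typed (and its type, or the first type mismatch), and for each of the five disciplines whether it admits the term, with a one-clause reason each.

counts: z ×1, v ×1, x [bound] ×1, u [bound] ×1, w [bound] ×1, y [bound] ×1, z1 [bound] ×1
use order (left to right): z, x, u, v, w, y, z1
typing: well-typed — term : C
ordered: ✓ — z, v, x, u, w, y, z1 once each; derivable with no W/C/E
linear: ✓ — each of z, v, x, u, w, y, z1 used exactly once
affine: ✓ — none of z, v, x, u, w, y, z1 used more than once
relevant: ✓ — z, v, x, u, w, y, z1: all used, weakening unneeded
unrestricted: ✓ — typability at C is all that's needed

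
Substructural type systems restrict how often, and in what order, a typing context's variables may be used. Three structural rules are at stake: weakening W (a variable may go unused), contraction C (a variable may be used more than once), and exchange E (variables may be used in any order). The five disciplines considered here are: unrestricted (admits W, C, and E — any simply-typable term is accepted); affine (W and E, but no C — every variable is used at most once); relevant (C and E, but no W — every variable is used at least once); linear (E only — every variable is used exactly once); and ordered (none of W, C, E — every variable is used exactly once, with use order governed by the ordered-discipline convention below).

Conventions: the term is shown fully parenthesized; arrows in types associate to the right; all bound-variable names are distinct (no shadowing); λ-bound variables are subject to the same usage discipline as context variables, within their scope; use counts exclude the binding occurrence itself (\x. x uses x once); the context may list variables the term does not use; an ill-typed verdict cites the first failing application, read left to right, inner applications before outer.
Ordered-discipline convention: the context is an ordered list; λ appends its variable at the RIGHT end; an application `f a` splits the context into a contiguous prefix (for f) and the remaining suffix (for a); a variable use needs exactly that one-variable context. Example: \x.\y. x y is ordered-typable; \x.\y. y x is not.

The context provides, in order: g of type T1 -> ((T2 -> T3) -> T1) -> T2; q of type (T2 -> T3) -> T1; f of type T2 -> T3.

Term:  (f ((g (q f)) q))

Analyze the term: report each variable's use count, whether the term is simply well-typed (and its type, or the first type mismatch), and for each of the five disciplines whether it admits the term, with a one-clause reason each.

use counts: g ×1, q ×2, f ×2
left-to-right use order: f, g, q, f, q
typing: ✓ — T3
ordered: ✗, uses contraction: q ×2, f ×2
linear: ✗, uses contraction: q ×2, f ×2
affine: ✗, uses contraction: q ×2, f ×2
relevant: ✓, none of g, q, f goes unused
unrestricted: ✓, typability at T3 is all that's needed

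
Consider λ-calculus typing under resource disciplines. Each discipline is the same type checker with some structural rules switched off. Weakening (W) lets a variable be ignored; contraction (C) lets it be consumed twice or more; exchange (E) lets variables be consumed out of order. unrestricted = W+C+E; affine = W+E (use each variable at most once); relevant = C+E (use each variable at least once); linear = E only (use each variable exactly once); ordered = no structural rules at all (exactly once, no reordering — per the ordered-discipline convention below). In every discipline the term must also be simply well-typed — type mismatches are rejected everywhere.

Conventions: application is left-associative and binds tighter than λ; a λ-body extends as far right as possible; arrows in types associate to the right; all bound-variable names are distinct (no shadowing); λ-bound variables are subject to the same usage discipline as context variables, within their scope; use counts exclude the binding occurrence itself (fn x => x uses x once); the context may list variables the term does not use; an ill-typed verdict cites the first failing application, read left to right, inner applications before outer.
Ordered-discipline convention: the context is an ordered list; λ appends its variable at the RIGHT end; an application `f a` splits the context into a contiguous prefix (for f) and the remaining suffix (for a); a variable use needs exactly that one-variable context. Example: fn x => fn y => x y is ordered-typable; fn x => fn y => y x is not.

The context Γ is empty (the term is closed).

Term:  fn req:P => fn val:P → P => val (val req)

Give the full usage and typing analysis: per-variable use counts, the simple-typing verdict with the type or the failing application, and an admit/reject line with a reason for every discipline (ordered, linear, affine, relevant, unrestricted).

counts: req [bound]: 1×; val [bound]: 2×
left-to-right use order: val, val, req
typing: well-typed at P → (P → P) → P
ordered: ✗ — uses contraction: val ×2
linear: ✗ — uses contraction: val ×2
affine: ✗ — uses contraction: val ×2
relevant: ✓ — req, val: all used, weakening unneeded
unrestricted: ✓ — simply typable at P → (P → P) → P; W, C, E all held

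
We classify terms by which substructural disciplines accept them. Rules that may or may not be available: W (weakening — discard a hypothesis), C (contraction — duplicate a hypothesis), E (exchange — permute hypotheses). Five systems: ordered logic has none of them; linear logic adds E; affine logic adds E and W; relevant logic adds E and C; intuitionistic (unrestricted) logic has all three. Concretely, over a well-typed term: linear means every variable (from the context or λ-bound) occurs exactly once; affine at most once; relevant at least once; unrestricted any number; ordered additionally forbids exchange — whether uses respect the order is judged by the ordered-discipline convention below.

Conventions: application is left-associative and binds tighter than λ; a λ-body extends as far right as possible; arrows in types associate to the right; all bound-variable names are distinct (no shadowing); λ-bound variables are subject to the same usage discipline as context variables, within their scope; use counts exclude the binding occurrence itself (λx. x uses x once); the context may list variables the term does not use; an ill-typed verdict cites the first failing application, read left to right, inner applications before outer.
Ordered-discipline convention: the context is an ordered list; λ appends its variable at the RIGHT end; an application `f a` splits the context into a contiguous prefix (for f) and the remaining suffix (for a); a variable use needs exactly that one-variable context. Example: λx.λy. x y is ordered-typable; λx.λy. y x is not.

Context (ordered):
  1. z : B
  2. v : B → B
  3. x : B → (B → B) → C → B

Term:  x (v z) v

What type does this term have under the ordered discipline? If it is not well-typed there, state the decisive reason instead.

not well-typed under ordered — needs contraction — v ×2
usage: z ×1; v ×2; x ×1
uses in reading order: x, v, z, v
typing: well-typed at C → B
all disciplines: ordered ✗; linear ✗; affine ✗; relevant ✓; unrestricted ✓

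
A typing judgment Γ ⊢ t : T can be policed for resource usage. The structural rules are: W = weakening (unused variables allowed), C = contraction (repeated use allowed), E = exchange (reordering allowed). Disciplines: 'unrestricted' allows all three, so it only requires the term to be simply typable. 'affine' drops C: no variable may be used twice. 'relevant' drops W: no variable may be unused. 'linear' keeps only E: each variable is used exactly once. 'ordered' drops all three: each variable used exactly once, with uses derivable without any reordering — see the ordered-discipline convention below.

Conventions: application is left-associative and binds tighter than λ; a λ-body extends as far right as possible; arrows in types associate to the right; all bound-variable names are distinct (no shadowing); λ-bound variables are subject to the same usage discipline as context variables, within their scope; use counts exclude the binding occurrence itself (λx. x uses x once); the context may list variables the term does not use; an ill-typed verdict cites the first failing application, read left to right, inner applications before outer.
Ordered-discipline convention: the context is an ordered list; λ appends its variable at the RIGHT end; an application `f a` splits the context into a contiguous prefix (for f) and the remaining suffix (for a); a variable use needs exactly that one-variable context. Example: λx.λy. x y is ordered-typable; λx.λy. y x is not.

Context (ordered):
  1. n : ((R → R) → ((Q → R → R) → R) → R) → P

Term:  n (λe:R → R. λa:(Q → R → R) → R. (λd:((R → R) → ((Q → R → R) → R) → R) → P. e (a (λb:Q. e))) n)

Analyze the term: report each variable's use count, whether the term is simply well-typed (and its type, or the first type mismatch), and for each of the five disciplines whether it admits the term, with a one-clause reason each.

usage: n=2, e [bound]=2, a [bound]=1, d [bound]=0, b [bound]=0
order of uses: n, e, a, e, n
typing: the term checks, with type P
ordered: ✗ — uses contraction: n ×2, e ×2; d, b never used (weakening)
linear: ✗ — uses contraction: n ×2, e ×2; d, b never used (weakening)
affine: ✗ — uses contraction: n ×2, e ×2
relevant: ✗ — d, b never used (weakening)
unrestricted: ✓ — well-typed at P; no restrictions here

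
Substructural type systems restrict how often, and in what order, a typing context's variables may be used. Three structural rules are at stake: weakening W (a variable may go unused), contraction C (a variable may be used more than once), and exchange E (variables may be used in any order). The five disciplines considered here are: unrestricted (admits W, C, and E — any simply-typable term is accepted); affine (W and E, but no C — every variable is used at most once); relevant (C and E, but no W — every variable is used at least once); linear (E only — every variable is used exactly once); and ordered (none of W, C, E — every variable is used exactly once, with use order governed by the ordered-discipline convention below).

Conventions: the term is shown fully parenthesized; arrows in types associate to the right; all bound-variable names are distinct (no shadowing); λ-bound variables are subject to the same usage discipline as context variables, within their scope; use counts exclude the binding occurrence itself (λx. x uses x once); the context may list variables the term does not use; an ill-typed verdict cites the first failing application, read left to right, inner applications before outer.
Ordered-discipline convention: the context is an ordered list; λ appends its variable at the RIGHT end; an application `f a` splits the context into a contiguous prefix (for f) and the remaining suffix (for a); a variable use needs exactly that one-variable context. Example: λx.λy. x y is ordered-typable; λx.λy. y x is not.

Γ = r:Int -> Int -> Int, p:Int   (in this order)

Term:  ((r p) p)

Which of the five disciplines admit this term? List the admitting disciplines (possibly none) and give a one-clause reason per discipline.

admitted by: relevant, unrestricted
use counts: r: 1, p: 2
uses in reading order: r, p, p
typing: the term checks, with type Int
ordered: ✗ — uses contraction: p ×2
linear: ✗ — uses contraction: p ×2
affine: ✗ — uses contraction: p ×2
relevant: ✓ — every one of r, p appears
unrestricted: ✓ — simply typable at Int; W, C, E all held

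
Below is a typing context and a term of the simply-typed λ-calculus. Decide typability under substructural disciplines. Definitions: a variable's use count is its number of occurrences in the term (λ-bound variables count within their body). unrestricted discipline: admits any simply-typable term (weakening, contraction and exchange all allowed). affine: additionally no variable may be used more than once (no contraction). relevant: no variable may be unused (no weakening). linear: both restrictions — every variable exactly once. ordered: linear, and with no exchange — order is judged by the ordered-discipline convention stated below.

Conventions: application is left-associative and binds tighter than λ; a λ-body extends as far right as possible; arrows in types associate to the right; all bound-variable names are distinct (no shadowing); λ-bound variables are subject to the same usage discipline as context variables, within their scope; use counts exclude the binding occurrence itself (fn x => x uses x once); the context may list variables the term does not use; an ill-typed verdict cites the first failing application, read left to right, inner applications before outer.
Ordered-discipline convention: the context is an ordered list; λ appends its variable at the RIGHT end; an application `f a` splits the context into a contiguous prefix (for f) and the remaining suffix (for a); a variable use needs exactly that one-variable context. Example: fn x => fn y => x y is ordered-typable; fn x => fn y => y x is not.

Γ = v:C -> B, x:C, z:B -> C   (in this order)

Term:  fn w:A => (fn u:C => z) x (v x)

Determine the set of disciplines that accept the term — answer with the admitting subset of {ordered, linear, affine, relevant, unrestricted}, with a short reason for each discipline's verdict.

admitting disciplines: unrestricted
variable uses: v ×1; x ×2; z ×1; w (λ-bound) ×0; u (λ-bound) ×0
uses in reading order: z, x, v, x
typing: the term checks, with type A -> C
ordered: ✗ — repeated use of x ×2; w, u left unused
linear: ✗ — repeated use of x ×2; w, u left unused
affine: ✗ — repeated use of x ×2
relevant: ✗ — w, u left unused
unrestricted: ✓ — well-typed at A -> C; no restrictions here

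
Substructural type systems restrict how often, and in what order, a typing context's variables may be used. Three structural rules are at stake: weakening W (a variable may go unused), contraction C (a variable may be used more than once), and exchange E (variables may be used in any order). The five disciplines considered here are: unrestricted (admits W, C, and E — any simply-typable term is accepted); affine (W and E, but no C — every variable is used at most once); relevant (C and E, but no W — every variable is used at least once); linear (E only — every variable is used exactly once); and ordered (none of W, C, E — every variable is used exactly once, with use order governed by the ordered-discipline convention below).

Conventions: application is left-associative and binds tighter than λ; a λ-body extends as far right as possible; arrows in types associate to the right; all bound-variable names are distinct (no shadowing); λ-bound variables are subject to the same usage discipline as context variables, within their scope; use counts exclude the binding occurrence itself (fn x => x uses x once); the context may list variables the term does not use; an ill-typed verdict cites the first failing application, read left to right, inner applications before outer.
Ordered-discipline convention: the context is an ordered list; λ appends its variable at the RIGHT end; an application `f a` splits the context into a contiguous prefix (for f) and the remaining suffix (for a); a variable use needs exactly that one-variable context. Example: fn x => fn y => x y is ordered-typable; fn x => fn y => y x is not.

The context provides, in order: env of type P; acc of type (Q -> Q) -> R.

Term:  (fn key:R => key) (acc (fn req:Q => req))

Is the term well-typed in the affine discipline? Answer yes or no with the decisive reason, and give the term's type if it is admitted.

yes — at most one use each (env, acc, key, req); term : R
counts: env: 0×, acc: 1×, key (λ-bound): 1×, req (λ-bound): 1×
use order (left to right): key, acc, req
typing: ✓ — R
across the five disciplines: ordered ✗, linear ✗, affine ✓, relevant ✗, unrestricted ✓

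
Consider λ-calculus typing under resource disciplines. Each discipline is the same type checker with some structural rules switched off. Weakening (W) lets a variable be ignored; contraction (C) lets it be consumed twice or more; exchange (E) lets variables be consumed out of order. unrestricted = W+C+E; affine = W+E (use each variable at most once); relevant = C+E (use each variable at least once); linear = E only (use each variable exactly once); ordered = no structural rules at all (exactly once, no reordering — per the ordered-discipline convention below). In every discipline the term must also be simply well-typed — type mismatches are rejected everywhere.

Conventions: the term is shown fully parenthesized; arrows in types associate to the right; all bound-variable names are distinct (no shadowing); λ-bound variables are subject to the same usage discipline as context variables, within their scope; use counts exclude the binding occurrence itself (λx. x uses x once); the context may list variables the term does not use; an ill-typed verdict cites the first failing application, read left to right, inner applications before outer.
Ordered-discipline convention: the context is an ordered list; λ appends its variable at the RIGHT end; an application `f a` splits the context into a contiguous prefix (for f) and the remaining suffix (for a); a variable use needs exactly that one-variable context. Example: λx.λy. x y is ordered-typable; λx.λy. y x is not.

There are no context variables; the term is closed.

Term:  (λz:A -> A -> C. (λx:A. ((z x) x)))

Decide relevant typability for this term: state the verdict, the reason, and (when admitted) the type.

yes — at least one use each (z, x); term : (A -> A -> C) -> A -> C
use counts: z (bound): 1×; x (bound): 2×
left-to-right use order: z, x, x
typing: well-typed at (A -> A -> C) -> A -> C
per-discipline verdicts: ordered ✗ · linear ✗ · affine ✗ · relevant ✓ · unrestricted ✓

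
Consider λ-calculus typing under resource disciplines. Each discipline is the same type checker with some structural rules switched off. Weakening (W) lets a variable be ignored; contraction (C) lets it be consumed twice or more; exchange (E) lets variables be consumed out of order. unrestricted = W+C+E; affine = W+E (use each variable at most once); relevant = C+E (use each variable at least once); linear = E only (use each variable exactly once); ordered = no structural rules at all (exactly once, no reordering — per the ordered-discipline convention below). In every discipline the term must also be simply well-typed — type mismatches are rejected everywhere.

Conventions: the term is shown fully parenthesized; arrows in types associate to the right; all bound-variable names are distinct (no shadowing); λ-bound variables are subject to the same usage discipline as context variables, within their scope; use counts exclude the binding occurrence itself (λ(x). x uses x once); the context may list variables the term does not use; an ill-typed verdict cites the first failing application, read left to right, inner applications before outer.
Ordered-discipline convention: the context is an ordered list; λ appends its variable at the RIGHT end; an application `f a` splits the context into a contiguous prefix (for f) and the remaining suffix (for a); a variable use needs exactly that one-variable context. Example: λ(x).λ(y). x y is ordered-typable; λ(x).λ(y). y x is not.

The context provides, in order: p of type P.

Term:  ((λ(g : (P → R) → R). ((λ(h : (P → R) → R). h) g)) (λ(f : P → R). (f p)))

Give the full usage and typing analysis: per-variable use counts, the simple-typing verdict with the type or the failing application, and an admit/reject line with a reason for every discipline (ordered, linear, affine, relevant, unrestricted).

use counts: p=1; g (λ-bound)=1; h (λ-bound)=1; f (λ-bound)=1
order of uses: h, g, f, p
typing: well-typed at (P → R) → R
ordered: ✗ — use order h, g, f, p needs exchange
linear: ✓ — exactly-once usage across p, g, h, f
affine: ✓ — at most one use each (p, g, h, f)
relevant: ✓ — p, g, h, f: all used, weakening unneeded
unrestricted: ✓ — well-typed at (P → R) → R; no restrictions here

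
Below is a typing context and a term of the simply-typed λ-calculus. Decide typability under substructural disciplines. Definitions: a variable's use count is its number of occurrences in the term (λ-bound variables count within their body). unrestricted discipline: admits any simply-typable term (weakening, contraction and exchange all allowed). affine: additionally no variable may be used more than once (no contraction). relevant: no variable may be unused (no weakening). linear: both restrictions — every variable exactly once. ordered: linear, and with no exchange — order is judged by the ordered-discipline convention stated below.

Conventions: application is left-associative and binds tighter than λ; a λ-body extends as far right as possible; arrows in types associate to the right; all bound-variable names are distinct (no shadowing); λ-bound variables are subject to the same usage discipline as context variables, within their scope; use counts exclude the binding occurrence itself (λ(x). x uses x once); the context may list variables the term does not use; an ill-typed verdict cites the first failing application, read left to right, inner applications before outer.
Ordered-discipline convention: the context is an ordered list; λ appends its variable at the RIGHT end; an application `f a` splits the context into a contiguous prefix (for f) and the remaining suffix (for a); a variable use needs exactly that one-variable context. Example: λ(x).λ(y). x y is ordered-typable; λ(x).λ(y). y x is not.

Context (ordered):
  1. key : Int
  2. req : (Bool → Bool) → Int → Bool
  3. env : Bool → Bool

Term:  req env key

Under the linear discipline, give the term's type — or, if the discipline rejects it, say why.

term : Bool
variable uses: key ×1, req ×1, env ×1
order of uses: req, env, key
typing: the term checks, with type Bool
all disciplines: ordered ✗; linear ✓; affine ✓; relevant ✓; unrestricted ✓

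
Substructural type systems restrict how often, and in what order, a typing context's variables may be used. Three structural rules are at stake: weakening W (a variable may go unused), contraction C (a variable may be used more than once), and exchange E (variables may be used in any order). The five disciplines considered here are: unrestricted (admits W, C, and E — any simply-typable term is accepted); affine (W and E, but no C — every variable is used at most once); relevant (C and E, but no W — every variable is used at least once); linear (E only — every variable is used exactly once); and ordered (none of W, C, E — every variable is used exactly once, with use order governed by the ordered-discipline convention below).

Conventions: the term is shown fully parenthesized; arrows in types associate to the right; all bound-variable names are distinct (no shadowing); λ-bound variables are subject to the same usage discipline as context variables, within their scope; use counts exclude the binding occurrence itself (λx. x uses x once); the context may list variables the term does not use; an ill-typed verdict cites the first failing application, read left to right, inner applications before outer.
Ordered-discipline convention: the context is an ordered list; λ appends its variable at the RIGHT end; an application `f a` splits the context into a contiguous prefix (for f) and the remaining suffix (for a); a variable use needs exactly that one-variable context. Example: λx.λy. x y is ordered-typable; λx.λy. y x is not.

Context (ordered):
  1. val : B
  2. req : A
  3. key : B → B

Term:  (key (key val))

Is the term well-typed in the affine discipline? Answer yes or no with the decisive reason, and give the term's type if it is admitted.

no — needs contraction — key ×2
counts: val=1; req=0; key=2
use order (left to right): key, key, val
typing: ✓ — B
all disciplines: ordered ✗ · linear ✗ · affine ✗ · relevant ✗ · unrestricted ✓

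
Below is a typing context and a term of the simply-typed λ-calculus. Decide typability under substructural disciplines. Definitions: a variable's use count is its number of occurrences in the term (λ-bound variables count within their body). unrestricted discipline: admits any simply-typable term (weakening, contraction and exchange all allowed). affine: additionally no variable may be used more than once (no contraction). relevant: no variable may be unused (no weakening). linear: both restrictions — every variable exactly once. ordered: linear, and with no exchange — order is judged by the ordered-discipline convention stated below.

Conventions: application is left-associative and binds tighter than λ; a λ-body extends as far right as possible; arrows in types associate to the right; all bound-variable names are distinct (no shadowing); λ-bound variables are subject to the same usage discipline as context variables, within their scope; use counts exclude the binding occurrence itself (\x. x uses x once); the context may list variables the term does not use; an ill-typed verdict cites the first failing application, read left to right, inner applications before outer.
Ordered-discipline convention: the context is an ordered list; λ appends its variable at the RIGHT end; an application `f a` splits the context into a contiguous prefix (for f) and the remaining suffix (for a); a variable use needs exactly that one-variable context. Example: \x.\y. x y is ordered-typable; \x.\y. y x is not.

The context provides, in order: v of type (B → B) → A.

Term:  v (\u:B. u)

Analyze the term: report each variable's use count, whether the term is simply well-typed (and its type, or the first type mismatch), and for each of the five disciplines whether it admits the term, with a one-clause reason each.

use counts: v=1, u (λ-bound)=1
order of uses: v, u
typing: well-typed — term : A
ordered: ✓ — v, u: once each, no exchange needed
linear: ✓ — each of v, u used exactly once
affine: ✓ — none of v, u used more than once
relevant: ✓ — none of v, u goes unused
unrestricted: ✓ — simply typable at A; W, C, E all held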